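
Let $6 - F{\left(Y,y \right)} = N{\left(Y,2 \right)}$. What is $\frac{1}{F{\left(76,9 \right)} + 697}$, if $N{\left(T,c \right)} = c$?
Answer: $\frac{1}{701} \approx 0.0014265$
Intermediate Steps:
$F{\left(Y,y \right)} = 4$ ($F{\left(Y,y \right)} = 6 - 2 = 4$)
$\frac{1}{F{\left(76,9 \right)} + 697} = \frac{1}{4 + 697} = \frac{1}{701}$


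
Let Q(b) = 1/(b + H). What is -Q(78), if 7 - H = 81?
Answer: -¼ ≈ -0.25000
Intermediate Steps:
H = -74 (H = 7 - 1*81 = 7 - 81 = -74)
Q(b) = 1/(-74 + b) (Q(b) = 1/(b - 74) = 1/(-74 + b))
-Q(78) = -1/(-74 + 78) = -1/4 = -1*¼ = -¼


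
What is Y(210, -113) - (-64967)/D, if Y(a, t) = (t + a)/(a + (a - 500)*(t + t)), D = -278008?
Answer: -2122306737/9139513000 ≈ -0.23221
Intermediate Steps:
Y(a, t) = (a + t)/(a + 2*t*(-500 + a)) (Y(a, t) = (a + t)/(a + (-500 + a)*(2*t)) = (a + t)/(a + 2*t*(-500 + a)))
Y(210, -113) - (-64967)/D = (210 - 113)/(210 - 1000*(-113) + 2*210*(-113)) - (-64967)/(-278008) = 97/(210 + 113000 - 47460) - (-64967)*(-1)/278008 = 97/65750 - 1*64967/278008 = (1/65750)*97 - 64967/278008 = 97/65750 - 64967/278008 = -2122306737/9139513000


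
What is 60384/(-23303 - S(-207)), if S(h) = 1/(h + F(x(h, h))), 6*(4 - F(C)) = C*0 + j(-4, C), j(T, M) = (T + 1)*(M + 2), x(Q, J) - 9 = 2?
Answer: -23730912/9158077 ≈ -2.5913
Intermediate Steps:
x(Q, J) = 11 (x(Q, J) = 9 + 2 = 11)
j(T, M) = (1 + T)*(2 + M)
F(C) = 5 + C/2 (F(C) = 4 - (C*0 + (2 + C + 2*(-4) + C*(-4)))/6 = 4 - (0 + (2 + C - 8 - 4*C))/6 = 4 - (0 + (-6 - 3*C))/6 = 4 - (-6 - 3*C)/6 = 4 + (1 + C/2) = 5 + C/2)
S(h) = 1/(21/2 + h) (S(h) = 1/(h + (5 + (1/2)*11)) = 1/(h + (5 + 11/2)) = 1/(h + 21/2) = 1/(21/2 + h))
60384/(-23303 - S(-207)) = 60384/(-23303 - 2/(21 + 2*(-207))) = 60384/(-23303 - 2/(21 - 414)) = 60384/(-23303 - 2/(-393)) = 60384/(-23303 - 2*(-1)/393) = 60384/(-23303 - 1*(-2/393)) = 60384/(-23303 + 2/393) = 60384/(-9158077/393) = 60384*(-393/9158077) = -23730912/9158077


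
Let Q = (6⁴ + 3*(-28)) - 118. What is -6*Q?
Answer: -6564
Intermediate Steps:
Q = 1094 (Q = (1296 - 84) - 118 = 1212 - 118 = 1094)
-6*Q = -6*1094 = -6564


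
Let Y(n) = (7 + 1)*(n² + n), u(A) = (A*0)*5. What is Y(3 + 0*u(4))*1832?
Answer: 175872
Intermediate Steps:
u(A) = 0 (u(A) = 0*5 = 0)
Y(n) = 8*n + 8*n² (Y(n) = 8*(n + n²) = 8*n + 8*n²)
Y(3 + 0*u(4))*1832 = (8*(3 + 0*0)*(1 + (3 + 0*0)))*1832 = (8*(3 + 0)*(1 + (3 + 0)))*1832 = (8*3*(1 + 3))*1832 = (8*3*4)*1832 = 96*1832 = 175872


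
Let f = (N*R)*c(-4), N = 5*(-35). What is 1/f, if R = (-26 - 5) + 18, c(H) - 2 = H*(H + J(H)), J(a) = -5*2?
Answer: 1/131950 ≈ 7.5786e-6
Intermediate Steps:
J(a) = -10
c(H) = 2 + H*(-10 + H) (c(H) = 2 + H*(H - 10) = 2 + H*(-10 + H))
R = -13 (R = -31 + 18 = -13)
N = -175
f = 131950 (f = (-175*(-13))*(2 + (-4)**2 - 10*(-4)) = 2275*(2 + 16 + 40) = 2275*58 = 131950)
1/f = 1/131950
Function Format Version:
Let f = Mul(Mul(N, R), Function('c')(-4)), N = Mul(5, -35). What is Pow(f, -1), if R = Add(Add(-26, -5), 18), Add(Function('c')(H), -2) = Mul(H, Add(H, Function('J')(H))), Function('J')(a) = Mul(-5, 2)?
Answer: Rational(1, 131950) ≈ 7.5786e-6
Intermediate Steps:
Function('J')(a) = -10
Function('c')(H) = Add(2, Mul(H, Add(-10, H))) (Function('c')(H) = Add(2, Mul(H, Add(H, -10))) = Add(2, Mul(H, Add(-10, H))))
R = -13 (R = Add(-31, 18) = -13)
N = -175
f = 131950 (f = Mul(Mul(-175, -13), Add(2, Pow(-4, 2), Mul(-10, -4))) = Mul(2275, Add(2, 16, 40)) = Mul(2275, 58) = 131950)
Pow(f, -1) = Pow(131950, -1) = Rational(1, 131950)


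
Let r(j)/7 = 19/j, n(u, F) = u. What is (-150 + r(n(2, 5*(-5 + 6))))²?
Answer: 27889/4 ≈ 6972.3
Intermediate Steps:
r(j) = 133/j (r(j) = 7*(19/j) = 133/j)
(-150 + r(n(2, 5*(-5 + 6))))² = (-150 + 133/2)² = (-167/2)² = 27889/4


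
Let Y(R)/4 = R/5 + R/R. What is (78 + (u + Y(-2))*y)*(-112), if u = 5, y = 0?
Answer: -8736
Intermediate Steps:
Y(R) = 4 + 4*R/5 (Y(R) = 4*(R/5 + R/R) = 4*(R*(⅕) + 1) = 4*(R/5 + 1) = 4*(1 + R/5) = 4 + 4*R/5)
(78 + (u + Y(-2))*y)*(-112) = (78 + (5 + (4 + (⅘)*(-2)))*0)*(-112) = (78 + (5 + (4 - 8/5))*0)*(-112) = (78 + (5 + 12/5)*0)*(-112) = (78 + (37/5)*0)*(-112) = (78 + 0)*(-112) = 78*(-112) = -8736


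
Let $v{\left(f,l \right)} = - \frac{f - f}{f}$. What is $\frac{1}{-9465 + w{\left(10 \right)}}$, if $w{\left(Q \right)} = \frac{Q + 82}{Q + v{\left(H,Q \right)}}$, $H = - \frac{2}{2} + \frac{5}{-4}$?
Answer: $- \frac{5}{47279} \approx -0.00010576$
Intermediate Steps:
$H = - \frac{9}{4}$ ($H = \left(-2\right) \frac{1}{2} + 5 \left(- \frac{1}{4}\right) = -1 - \frac{5}{4} = - \frac{9}{4} \approx -2.25$)
$v{\left(f,l \right)} = 0$ ($v{\left(f,l \right)} = - \frac{0}{f} = \left(-1\right) 0 = 0$)
$w{\left(Q \right)} = \frac{82 + Q}{Q}$ ($w{\left(Q \right)} = \frac{Q + 82}{Q + 0} = \frac{82 + Q}{Q}$)
$\frac{1}{-9465 + w{\left(10 \right)}} = \frac{1}{-9465 + \frac{82 + 10}{10}} = \frac{1}{-9465 + \frac{1}{10} \cdot 92} = \frac{1}{-9465 + \frac{46}{5}} = \frac{1}{- \frac{47279}{5}} = - \frac{5}{47279}$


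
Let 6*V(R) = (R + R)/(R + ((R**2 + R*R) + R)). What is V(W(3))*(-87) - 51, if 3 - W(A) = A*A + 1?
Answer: -583/12 ≈ -48.583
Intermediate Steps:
W(A) = 2 - A**2 (W(A) = 3 - (A*A + 1) = 3 - (A**2 + 1) = 3 - (1 + A**2) = 3 + (-1 - A**2) = 2 - A**2)
V(R) = R/(3*(2*R + 2*R**2)) (V(R) = ((R + R)/(R + ((R**2 + R*R) + R)))/6 = ((2*R)/(R + ((R**2 + R**2) + R)))/6 = ((2*R)/(R + (2*R**2 + R)))/6 = ((2*R)/(R + (R + 2*R**2)))/6 = ((2*R)/(2*R + 2*R**2))/6 = (2*R/(2*R + 2*R**2))/6 = R/(3*(2*R + 2*R**2)))
V(W(3))*(-87) - 51 = (1/(6*(1 + (2 - 1*3**2))))*(-87) - 51 = (1/(6*(1 + (2 - 1*9))))*(-87) - 51 = (1/(6*(1 + (2 - 9))))*(-87) - 51 = (1/(6*(1 - 7)))*(-87) - 51 = ((1/6)/(-6))*(-87) - 51 = ((1/6)*(-1/6))*(-87) - 51 = -1/36*(-87) - 51 = 29/12 - 51 = -583/12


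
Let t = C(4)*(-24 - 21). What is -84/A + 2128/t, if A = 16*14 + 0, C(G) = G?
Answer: -4391/360 ≈ -12.197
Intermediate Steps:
t = -180 (t = 4*(-24 - 21) = 4*(-45) = -180)
A = 224 (A = 224 + 0 = 224)
-84/A + 2128/t = -84/224 + 2128/(-180) = -84*1/224 + 2128*(-1/180) = -3/8 - 532/45 = -4391/360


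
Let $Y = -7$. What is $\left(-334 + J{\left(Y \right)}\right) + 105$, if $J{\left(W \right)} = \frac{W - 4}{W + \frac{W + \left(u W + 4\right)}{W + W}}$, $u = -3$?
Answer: $- \frac{13205}{58} \approx -227.67$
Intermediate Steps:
$J{\left(W \right)} = \frac{-4 + W}{W + \frac{4 - 2 W}{2 W}}$ ($J{\left(W \right)} = \frac{W - 4}{W + \frac{W - \left(-4 + 3 W\right)}{W + W}} = \frac{-4 + W}{W + \frac{W - \left(-4 + 3 W\right)}{2 W}} = \frac{-4 + W}{W + \left(4 - 2 W\right) \frac{1}{2 W}} = \frac{-4 + W}{W + \frac{4 - 2 W}{2 W}}$)
$\left(-334 + J{\left(Y \right)}\right) + 105 = \left(-334 - \frac{7 \left(-4 - 7\right)}{2 + \left(-7\right)^{2} - -7}\right) + 105 = \left(-334 - 7 \frac{1}{2 + 49 + 7} \left(-11\right)\right) + 105 = \left(-334 - 7 \cdot \frac{1}{58} \left(-11\right)\right) + 105 = \left(-334 - \frac{7}{58} \left(-11\right)\right) + 105 = \left(-334 + \frac{77}{58}\right) + 105 = - \frac{19295}{58} + 105 = - \frac{13205}{58}$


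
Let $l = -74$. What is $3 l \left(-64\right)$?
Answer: $14208$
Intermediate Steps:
$3 l \left(-64\right) = 3 \left(-74\right) \left(-64\right) = \left(-222\right) \left(-64\right) = 14208$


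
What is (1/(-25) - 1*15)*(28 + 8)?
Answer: -13536/25 ≈ -541.44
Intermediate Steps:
(1/(-25) - 1*15)*(28 + 8) = (-1/25 - 15)*36 = -376/25*36 = -13536/25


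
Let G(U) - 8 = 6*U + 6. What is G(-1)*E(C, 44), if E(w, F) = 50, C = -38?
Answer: 400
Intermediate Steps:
G(U) = 14 + 6*U (G(U) = 8 + (6*U + 6) = 8 + (6 + 6*U) = 14 + 6*U)
G(-1)*E(C, 44) = (14 + 6*(-1))*50 = (14 - 6)*50 = 8*50 = 400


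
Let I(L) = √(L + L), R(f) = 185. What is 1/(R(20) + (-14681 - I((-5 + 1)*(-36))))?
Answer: -151/2188893 + √2/17511144 ≈ -6.8904e-5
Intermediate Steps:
I(L) = √2*√L (I(L) = √(2*L) = √2*√L)
1/(R(20) + (-14681 - I((-5 + 1)*(-36)))) = 1/(185 + (-14681 - √2*√((-5 + 1)*(-36)))) = 1/(185 + (-14681 - √2*√(-4*(-36)))) = 1/(185 + (-14681 - √2*√144)) = 1/(185 + (-14681 - √2*12)) = 1/(185 + (-14681 - 12*√2)) = 1/(-14496 - 12*√2)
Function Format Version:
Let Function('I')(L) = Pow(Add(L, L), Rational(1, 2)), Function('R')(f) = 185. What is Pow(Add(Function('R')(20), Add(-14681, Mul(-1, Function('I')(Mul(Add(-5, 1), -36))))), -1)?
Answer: Add(Rational(-151, 2188893), Mul(Rational(1, 17511144), Pow(2, Rational(1, 2)))) ≈ -6.8904e-5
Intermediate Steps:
Function('I')(L) = Mul(Pow(2, Rational(1, 2)), Pow(L, Rational(1, 2))) (Function('I')(L) = Pow(Mul(2, L), Rational(1, 2)) = Mul(Pow(2, Rational(1, 2)), Pow(L, Rational(1, 2))))
Pow(Add(Function('R')(20), Add(-14681, Mul(-1, Function('I')(Mul(Add(-5, 1), -36))))), -1) = Pow(Add(185, Add(-14681, Mul(-1, Mul(Pow(2, Rational(1, 2)), Pow(Mul(Add(-5, 1), -36), Rational(1, 2)))))), -1) = Pow(Add(185, Add(-14681, Mul(-1, Mul(Pow(2, Rational(1, 2)), Pow(Mul(-4, -36), Rational(1, 2)))))), -1) = Pow(Add(185, Add(-14681, Mul(-1, Mul(Pow(2, Rational(1, 2)), Pow(144, Rational(1, 2)))))), -1) = Pow(Add(185, Add(-14681, Mul(-1, Mul(Pow(2, Rational(1, 2)), 12)))), -1) = Pow(Add(185, Add(-14681, Mul(-1, Mul(12, Pow(2, Rational(1, 2)))))), -1) = Pow(Add(185, Add(-14681, Mul(-12, Pow(2, Rational(1, 2))))), -1) = Pow(Add(-14496, Mul(-12, Pow(2, Rational(1, 2)))), -1)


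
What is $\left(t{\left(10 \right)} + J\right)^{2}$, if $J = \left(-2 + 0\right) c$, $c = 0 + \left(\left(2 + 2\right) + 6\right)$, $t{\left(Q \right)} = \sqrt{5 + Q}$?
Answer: $\left(20 - \sqrt{15}\right)^{2} \approx 260.08$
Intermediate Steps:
$c = 10$ ($c = 0 + \left(4 + 6\right) = 0 + 10 = 10$)
$J = -20$ ($J = \left(-2 + 0\right) 10 = \left(-2\right) 10 = -20$)
$\left(t{\left(10 \right)} + J\right)^{2} = \left(\sqrt{5 + 10} - 20\right)^{2} = \left(\sqrt{15} - 20\right)^{2} = \left(-20 + \sqrt{15}\right)^{2}$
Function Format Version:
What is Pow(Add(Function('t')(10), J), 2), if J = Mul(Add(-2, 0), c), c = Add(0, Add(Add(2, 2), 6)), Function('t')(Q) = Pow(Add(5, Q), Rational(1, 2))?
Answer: Pow(Add(20, Mul(-1, Pow(15, Rational(1, 2)))), 2) ≈ 260.08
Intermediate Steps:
c = 10 (c = Add(0, Add(4, 6)) = Add(0, 10) = 10)
J = -20 (J = Mul(Add(-2, 0), 10) = Mul(-2, 10) = -20)
Pow(Add(Function('t')(10), J), 2) = Pow(Add(Pow(Add(5, 10), Rational(1, 2)), -20), 2) = Pow(Add(Pow(15, Rational(1, 2)), -20), 2) = Pow(Add(-20, Pow(15, Rational(1, 2))), 2)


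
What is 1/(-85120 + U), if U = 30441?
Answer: -1/54679 ≈ -1.8289e-5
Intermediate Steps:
1/(-85120 + U) = 1/(-85120 + 30441) = 1/(-54679) = -1/54679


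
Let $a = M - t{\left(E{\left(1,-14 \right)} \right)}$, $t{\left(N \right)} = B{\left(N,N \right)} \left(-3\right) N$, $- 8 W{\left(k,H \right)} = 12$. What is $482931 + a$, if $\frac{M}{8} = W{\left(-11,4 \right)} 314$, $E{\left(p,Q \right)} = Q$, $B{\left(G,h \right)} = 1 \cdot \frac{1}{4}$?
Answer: $\frac{958305}{2} \approx 4.7915 \cdot 10^{5}$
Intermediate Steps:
$W{\left(k,H \right)} = - \frac{3}{2}$ ($W{\left(k,H \right)} = \left(- \frac{1}{8}\right) 12 = - \frac{3}{2}$)
$B{\left(G,h \right)} = \frac{1}{4}$ ($B{\left(G,h \right)} = 1 \cdot \frac{1}{4} = \frac{1}{4}$)
$M = -3768$ ($M = 8 \left(\left(- \frac{3}{2}\right) 314\right) = 8 \left(-471\right) = -3768$)
$t{\left(N \right)} = - \frac{3 N}{4}$ ($t{\left(N \right)} = \frac{1}{4} \left(-3\right) N = - \frac{3 N}{4}$)
$a = - \frac{7557}{2}$ ($a = -3768 - \left(- \frac{3}{4}\right) \left(-14\right) = -3768 - \frac{21}{2} = - \frac{7557}{2} \approx -3778.5$)
$482931 + a = 482931 - \frac{7557}{2} = \frac{958305}{2}$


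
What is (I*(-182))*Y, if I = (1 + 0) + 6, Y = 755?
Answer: -961870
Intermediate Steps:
I = 7 (I = 1 + 6 = 7)
(I*(-182))*Y = (7*(-182))*755 = -1274*755 = -961870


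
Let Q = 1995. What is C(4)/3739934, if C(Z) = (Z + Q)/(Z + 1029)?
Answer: 1999/3863351822 ≈ 5.1743e-7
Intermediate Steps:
C(Z) = (1995 + Z)/(1029 + Z) (C(Z) = (Z + 1995)/(Z + 1029) = (1995 + Z)/(1029 + Z))
C(4)/3739934 = ((1995 + 4)/(1029 + 4))/3739934 = (1999/1033)*(1/3739934) = 1999/3863351822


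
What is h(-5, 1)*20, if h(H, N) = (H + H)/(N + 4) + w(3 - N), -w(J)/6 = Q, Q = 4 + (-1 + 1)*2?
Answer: -520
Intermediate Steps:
Q = 4 (Q = 4 + 0*2 = 4 + 0 = 4)
w(J) = -24 (w(J) = -6*4 = -24)
h(H, N) = -24 + 2*H/(4 + N) (h(H, N) = (H + H)/(N + 4) - 24 = (2*H)/(4 + N) - 24 = 2*H/(4 + N) - 24 = -24 + 2*H/(4 + N))
h(-5, 1)*20 = (2*(-48 - 5 - 12*1)/(4 + 1))*20 = (2*(-48 - 5 - 12)/5)*20 = (2*(⅕)*(-65))*20 = -26*20 = -520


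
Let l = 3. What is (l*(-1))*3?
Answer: -9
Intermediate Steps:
(l*(-1))*3 = (3*(-1))*3 = -3*3 = -9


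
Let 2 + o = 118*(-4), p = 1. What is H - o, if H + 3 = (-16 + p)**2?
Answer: 696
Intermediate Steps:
o = -474 (o = -2 + 118*(-4) = -2 - 472 = -474)
H = 222 (H = -3 + (-16 + 1)**2 = -3 + (-15)**2 = -3 + 225 = 222)
H - o = 222 - 1*(-474) = 222 + 474 = 696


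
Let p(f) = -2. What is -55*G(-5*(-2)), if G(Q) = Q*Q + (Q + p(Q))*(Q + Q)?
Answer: -14300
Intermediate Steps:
G(Q) = Q² + 2*Q*(-2 + Q) (G(Q) = Q*Q + (Q - 2)*(Q + Q) = Q² + (-2 + Q)*(2*Q) = Q² + 2*Q*(-2 + Q))
-55*G(-5*(-2)) = -55*(-5*(-2))*(-4 + 3*(-5*(-2))) = -550*(-4 + 3*10) = -550*(-4 + 30) = -550*26 = -55*260 = -14300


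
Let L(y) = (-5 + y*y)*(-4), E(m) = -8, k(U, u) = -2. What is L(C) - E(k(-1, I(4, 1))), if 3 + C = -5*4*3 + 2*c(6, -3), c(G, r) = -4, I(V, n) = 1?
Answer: -20136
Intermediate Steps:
C = -71 (C = -3 + (-5*4*3 + 2*(-4)) = -3 + (-20*3 - 8) = -3 + (-60 - 8) = -3 - 68 = -71)
L(y) = 20 - 4*y² (L(y) = (-5 + y²)*(-4) = 20 - 4*y²)
L(C) - E(k(-1, I(4, 1))) = (20 - 4*(-71)²) - 1*(-8) = (20 - 4*5041) + 8 = (20 - 20164) + 8 = -20144 + 8 = -20136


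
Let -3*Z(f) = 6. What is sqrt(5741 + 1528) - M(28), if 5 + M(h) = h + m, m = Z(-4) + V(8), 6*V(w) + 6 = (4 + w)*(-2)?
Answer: -16 + sqrt(7269) ≈ 69.258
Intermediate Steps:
Z(f) = -2 (Z(f) = -1/3*6 = -2)
V(w) = -7/3 - w/3 (V(w) = -1 + ((4 + w)*(-2))/6 = -1 + (-8 - 2*w)/6 = -1 + (-4/3 - w/3) = -7/3 - w/3)
m = -7 (m = -2 + (-7/3 - 1/3*8) = -2 + (-7/3 - 8/3) = -2 - 5 = -7)
M(h) = -12 + h (M(h) = -5 + (h - 7) = -5 + (-7 + h) = -12 + h)
sqrt(5741 + 1528) - M(28) = sqrt(5741 + 1528) - (-12 + 28) = sqrt(7269) - 1*16 = sqrt(7269) - 16 = -16 + sqrt(7269)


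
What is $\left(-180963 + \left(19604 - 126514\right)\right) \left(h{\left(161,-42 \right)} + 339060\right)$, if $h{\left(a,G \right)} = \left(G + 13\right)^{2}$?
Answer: $-97848320573$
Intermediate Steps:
$h{\left(a,G \right)} = \left(13 + G\right)^{2}$
$\left(-180963 + \left(19604 - 126514\right)\right) \left(h{\left(161,-42 \right)} + 339060\right) = \left(-180963 + \left(19604 - 126514\right)\right) \left(\left(13 - 42\right)^{2} + 339060\right) = \left(-180963 + \left(19604 - 126514\right)\right) \left(\left(-29\right)^{2} + 339060\right) = \left(-180963 - 106910\right) \left(841 + 339060\right) = \left(-287873\right) 339901 = -97848320573$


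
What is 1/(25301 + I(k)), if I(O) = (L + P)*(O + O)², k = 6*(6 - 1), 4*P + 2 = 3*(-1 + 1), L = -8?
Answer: -1/5299 ≈ -0.00018871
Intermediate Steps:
P = -½ (P = -½ + (3*(-1 + 1))/4 = -½ + (3*0)/4 = -½ + (¼)*0 = -½ + 0 = -½ ≈ -0.50000)
k = 30 (k = 6*5 = 30)
I(O) = -34*O² (I(O) = (-8 - ½)*(O + O)² = -17*4*O²/2 = -34*O²)
1/(25301 + I(k)) = 1/(25301 - 34*30²) = 1/(25301 - 34*900) = 1/(25301 - 30600) = 1/(-5299) = -1/5299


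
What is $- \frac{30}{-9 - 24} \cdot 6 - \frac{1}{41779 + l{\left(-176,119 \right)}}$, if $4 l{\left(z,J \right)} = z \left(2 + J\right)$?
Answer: $\frac{2187289}{401005} \approx 5.4545$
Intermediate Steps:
$l{\left(z,J \right)} = \frac{z \left(2 + J\right)}{4}$
$- \frac{30}{-9 - 24} \cdot 6 - \frac{1}{41779 + l{\left(-176,119 \right)}} = - \frac{30}{-9 - 24} \cdot 6 - \frac{1}{41779 + \frac{1}{4} \left(-176\right) \left(2 + 119\right)} = - \frac{30}{-33} \cdot 6 - \frac{1}{41779 + \frac{1}{4} \left(-176\right) 121} = \left(-30\right) \left(- \frac{1}{33}\right) 6 - \frac{1}{41779 - 5324} = \frac{10}{11} \cdot 6 - \frac{1}{36455} = \frac{60}{11} - \frac{1}{36455} = \frac{2187289}{401005}$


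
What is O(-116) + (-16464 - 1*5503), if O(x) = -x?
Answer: -21851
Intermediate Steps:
O(-116) + (-16464 - 1*5503) = -1*(-116) + (-16464 - 1*5503) = 116 + (-16464 - 5503) = 116 - 21967 = -21851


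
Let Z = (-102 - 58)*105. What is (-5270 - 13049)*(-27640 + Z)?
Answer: 814096360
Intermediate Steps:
Z = -16800 (Z = -160*105 = -16800)
(-5270 - 13049)*(-27640 + Z) = (-5270 - 13049)*(-27640 - 16800) = -18319*(-44440) = 814096360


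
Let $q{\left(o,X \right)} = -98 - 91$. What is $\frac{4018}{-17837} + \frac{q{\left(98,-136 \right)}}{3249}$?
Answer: $- \frac{1825075}{6439157} \approx -0.28343$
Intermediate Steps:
$q{\left(o,X \right)} = -189$
$\frac{4018}{-17837} + \frac{q{\left(98,-136 \right)}}{3249} = \frac{4018}{-17837} - \frac{189}{3249} = 4018 \left(- \frac{1}{17837}\right) - \frac{21}{361} = - \frac{4018}{17837} - \frac{21}{361} = - \frac{1825075}{6439157}$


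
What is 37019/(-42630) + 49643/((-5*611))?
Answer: -445874827/26046930 ≈ -17.118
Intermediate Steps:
37019/(-42630) + 49643/((-5*611)) = 37019*(-1/42630) + 49643/(-3055) = -37019/42630 + 49643*(-1/3055) = -37019/42630 - 49643/3055 = -445874827/26046930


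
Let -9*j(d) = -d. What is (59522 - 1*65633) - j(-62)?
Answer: -54937/9 ≈ -6104.1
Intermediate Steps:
j(d) = d/9 (j(d) = -(-1)*d/9 = d/9)
(59522 - 1*65633) - j(-62) = (59522 - 1*65633) - (-62)/9 = (59522 - 65633) - 1*(-62/9) = -6111 + 62/9 = -54937/9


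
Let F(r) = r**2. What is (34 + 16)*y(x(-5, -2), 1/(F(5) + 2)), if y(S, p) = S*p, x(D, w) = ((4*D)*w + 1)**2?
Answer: 84050/27 ≈ 3113.0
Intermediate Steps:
x(D, w) = (1 + 4*D*w)**2 (x(D, w) = (4*D*w + 1)**2 = (1 + 4*D*w)**2)
(34 + 16)*y(x(-5, -2), 1/(F(5) + 2)) = (34 + 16)*((1 + 4*(-5)*(-2))**2/(5**2 + 2)) = 50*((1 + 40)**2/(25 + 2)) = 50*(41**2/27) = 50*(1681*(1/27)) = 50*(1681/27) = 84050/27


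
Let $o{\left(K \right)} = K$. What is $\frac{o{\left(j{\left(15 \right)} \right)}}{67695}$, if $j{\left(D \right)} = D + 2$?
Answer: $\frac{17}{67695} \approx 0.00025113$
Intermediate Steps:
$j{\left(D \right)} = 2 + D$
$\frac{o{\left(j{\left(15 \right)} \right)}}{67695} = \frac{2 + 15}{67695} = 17 \cdot \frac{1}{67695} = \frac{17}{67695}$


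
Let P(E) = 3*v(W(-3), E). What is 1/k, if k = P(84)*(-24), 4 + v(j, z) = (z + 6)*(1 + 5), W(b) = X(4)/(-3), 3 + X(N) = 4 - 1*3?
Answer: -1/38592 ≈ -2.5912e-5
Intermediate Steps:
X(N) = -2 (X(N) = -3 + (4 - 1*3) = -3 + (4 - 3) = -3 + 1 = -2)
W(b) = 2/3 (W(b) = -2/(-3) = -2*(-1/3) = 2/3)
v(j, z) = 32 + 6*z (v(j, z) = -4 + (z + 6)*(1 + 5) = -4 + (6 + z)*6 = -4 + (36 + 6*z) = 32 + 6*z)
P(E) = 96 + 18*E (P(E) = 3*(32 + 6*E) = 96 + 18*E)
k = -38592 (k = (96 + 18*84)*(-24) = (96 + 1512)*(-24) = 1608*(-24) = -38592)
1/k = 1/(-38592) = -1/38592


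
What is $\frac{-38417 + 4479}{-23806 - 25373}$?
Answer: $\frac{33938}{49179} \approx 0.69009$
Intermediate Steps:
$\frac{-38417 + 4479}{-23806 - 25373} = - \frac{33938}{-49179} = \left(-33938\right) \left(- \frac{1}{49179}\right) = \frac{33938}{49179}$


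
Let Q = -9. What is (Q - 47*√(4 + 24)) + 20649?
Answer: 20640 - 94*√7 ≈ 20391.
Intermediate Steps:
(Q - 47*√(4 + 24)) + 20649 = (-9 - 47*√(4 + 24)) + 20649 = (-9 - 94*√7) + 20649 = 20640 - 94*√7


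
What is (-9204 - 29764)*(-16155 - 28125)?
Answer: 1725503040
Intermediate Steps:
(-9204 - 29764)*(-16155 - 28125) = -38968*(-44280) = 1725503040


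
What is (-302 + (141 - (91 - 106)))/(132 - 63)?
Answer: -146/69 ≈ -2.1159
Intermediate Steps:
(-302 + (141 - (91 - 106)))/(132 - 63) = (-302 + (141 - 1*(-15)))/69 = (-302 + (141 + 15))*(1/69) = (-302 + 156)*(1/69) = -146*1/69 = -146/69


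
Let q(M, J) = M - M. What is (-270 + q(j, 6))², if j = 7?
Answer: 72900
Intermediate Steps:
q(M, J) = 0
(-270 + q(j, 6))² = (-270 + 0)² = (-270)² = 72900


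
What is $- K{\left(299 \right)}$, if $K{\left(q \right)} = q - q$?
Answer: $0$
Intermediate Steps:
$K{\left(q \right)} = 0$
$- K{\left(299 \right)} = \left(-1\right) 0 = 0$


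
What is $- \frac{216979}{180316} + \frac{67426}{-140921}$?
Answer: $- \frac{42734884275}{25410311036} \approx -1.6818$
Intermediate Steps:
$- \frac{216979}{180316} + \frac{67426}{-140921} = \left(-216979\right) \frac{1}{180316} + 67426 \left(- \frac{1}{140921}\right) = - \frac{216979}{180316} - \frac{67426}{140921} = - \frac{42734884275}{25410311036}$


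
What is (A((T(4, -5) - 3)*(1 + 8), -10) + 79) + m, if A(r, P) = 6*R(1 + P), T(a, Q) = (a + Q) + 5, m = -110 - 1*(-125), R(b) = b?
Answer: 40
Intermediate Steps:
m = 15 (m = -110 + 125 = 15)
T(a, Q) = 5 + Q + a (T(a, Q) = (Q + a) + 5 = 5 + Q + a)
A(r, P) = 6 + 6*P (A(r, P) = 6*(1 + P) = 6 + 6*P)
(A((T(4, -5) - 3)*(1 + 8), -10) + 79) + m = ((6 + 6*(-10)) + 79) + 15 = ((6 - 60) + 79) + 15 = (-54 + 79) + 15 = 25 + 15 = 40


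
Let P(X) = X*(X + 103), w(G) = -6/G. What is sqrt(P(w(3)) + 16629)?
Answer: sqrt(16427) ≈ 128.17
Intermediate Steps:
P(X) = X*(103 + X)
sqrt(P(w(3)) + 16629) = sqrt((-6/3)*(103 - 6/3) + 16629) = sqrt((-6*1/3)*(103 - 6*1/3) + 16629) = sqrt(-2*(103 - 2) + 16629) = sqrt(-2*101 + 16629) = sqrt(-202 + 16629) = sqrt(16427)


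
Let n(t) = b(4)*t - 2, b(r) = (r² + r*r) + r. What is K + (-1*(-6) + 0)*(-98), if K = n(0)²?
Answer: -584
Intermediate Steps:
b(r) = r + 2*r² (b(r) = (r² + r²) + r = 2*r² + r = r + 2*r²)
n(t) = -2 + 36*t (n(t) = (4*(1 + 2*4))*t - 2 = (4*(1 + 8))*t - 2 = (4*9)*t - 2 = 36*t - 2 = -2 + 36*t)
K = 4 (K = (-2 + 36*0)² = (-2 + 0)² = (-2)² = 4)
K + (-1*(-6) + 0)*(-98) = 4 + (-1*(-6) + 0)*(-98) = 4 + (6 + 0)*(-98) = 4 + 6*(-98) = 4 - 588 = -584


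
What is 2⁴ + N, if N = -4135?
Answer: -4119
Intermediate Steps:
2⁴ + N = 2⁴ - 4135 = 16 - 4135 = -4119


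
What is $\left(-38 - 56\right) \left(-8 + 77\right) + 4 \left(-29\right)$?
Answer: $-6602$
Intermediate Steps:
$\left(-38 - 56\right) \left(-8 + 77\right) + 4 \left(-29\right) = \left(-94\right) 69 - 116 = -6486 - 116 = -6602$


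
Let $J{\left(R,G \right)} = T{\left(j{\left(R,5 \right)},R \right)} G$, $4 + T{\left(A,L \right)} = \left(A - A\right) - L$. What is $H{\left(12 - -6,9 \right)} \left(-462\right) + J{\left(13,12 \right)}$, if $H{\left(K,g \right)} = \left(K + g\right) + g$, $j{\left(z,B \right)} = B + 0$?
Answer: $-16836$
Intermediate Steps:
$j{\left(z,B \right)} = B$
$T{\left(A,L \right)} = -4 - L$ ($T{\left(A,L \right)} = -4 + \left(\left(A - A\right) - L\right) = -4 + \left(0 - L\right) = -4 - L$)
$H{\left(K,g \right)} = K + 2 g$
$J{\left(R,G \right)} = G \left(-4 - R\right)$ ($J{\left(R,G \right)} = \left(-4 - R\right) G = G \left(-4 - R\right)$)
$H{\left(12 - -6,9 \right)} \left(-462\right) + J{\left(13,12 \right)} = \left(\left(12 - -6\right) + 2 \cdot 9\right) \left(-462\right) - 12 \left(4 + 13\right) = \left(\left(12 + 6\right) + 18\right) \left(-462\right) - 12 \cdot 17 = \left(18 + 18\right) \left(-462\right) - 204 = 36 \left(-462\right) - 204 = -16632 - 204 = -16836$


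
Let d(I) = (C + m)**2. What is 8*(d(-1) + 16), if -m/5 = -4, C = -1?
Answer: 3016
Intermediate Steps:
m = 20 (m = -5*(-4) = 20)
d(I) = 361 (d(I) = (-1 + 20)**2 = 19**2 = 361)
8*(d(-1) + 16) = 8*(361 + 16) = 8*377 = 3016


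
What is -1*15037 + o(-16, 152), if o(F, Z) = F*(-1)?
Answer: -15021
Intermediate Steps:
o(F, Z) = -F
-1*15037 + o(-16, 152) = -1*15037 - 1*(-16) = -15037 + 16 = -15021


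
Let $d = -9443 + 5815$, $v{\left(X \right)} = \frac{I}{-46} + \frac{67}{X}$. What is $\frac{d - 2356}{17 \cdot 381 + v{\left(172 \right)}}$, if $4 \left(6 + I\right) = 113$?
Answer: $- \frac{47345408}{51245279} \approx -0.9239$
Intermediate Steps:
$I = \frac{89}{4}$ ($I = -6 + \frac{1}{4} \cdot 113 = -6 + \frac{113}{4} = \frac{89}{4} \approx 22.25$)
$v{\left(X \right)} = - \frac{89}{184} + \frac{67}{X}$ ($v{\left(X \right)} = \frac{89}{4 \left(-46\right)} + \frac{67}{X} = \frac{89}{4} \left(- \frac{1}{46}\right) + \frac{67}{X} = - \frac{89}{184} + \frac{67}{X}$)
$d = -3628$
$\frac{d - 2356}{17 \cdot 381 + v{\left(172 \right)}} = \frac{-3628 - 2356}{17 \cdot 381 - \left(\frac{89}{184} - \frac{67}{172}\right)} = - \frac{5984}{6477 + \left(- \frac{89}{184} + 67 \cdot \frac{1}{172}\right)} = - \frac{5984}{6477 + \left(- \frac{89}{184} + \frac{67}{172}\right)} = - \frac{5984}{6477 - \frac{745}{7912}} = - \frac{5984}{\frac{51245279}{7912}} = \left(-5984\right) \frac{7912}{51245279} = - \frac{47345408}{51245279}$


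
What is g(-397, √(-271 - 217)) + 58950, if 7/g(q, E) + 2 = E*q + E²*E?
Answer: 1609393124699/27300986 + 885*I*√122/27300986 ≈ 58950.0 + 0.00035805*I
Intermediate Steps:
g(q, E) = 7/(-2 + E³ + E*q) (g(q, E) = 7/(-2 + (E*q + E²*E)) = 7/(-2 + (E*q + E³)) = 7/(-2 + (E³ + E*q)) = 7/(-2 + E³ + E*q))
g(-397, √(-271 - 217)) + 58950 = 7/(-2 + (√(-271 - 217))³ + √(-271 - 217)*(-397)) + 58950 = 7/(-2 + (√(-488))³ + √(-488)*(-397)) + 58950 = 7/(-2 + (2*I*√122)³ + (2*I*√122)*(-397)) + 58950 = 7/(-2 - 976*I*√122 - 794*I*√122) + 58950 = 7/(-2 - 1770*I*√122) + 58950 = 58950 + 7/(-2 - 1770*I*√122)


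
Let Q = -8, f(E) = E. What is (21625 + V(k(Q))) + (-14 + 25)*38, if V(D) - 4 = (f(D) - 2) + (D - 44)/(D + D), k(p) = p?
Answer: 88161/4 ≈ 22040.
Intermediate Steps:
V(D) = 2 + D + (-44 + D)/(2*D) (V(D) = 4 + ((D - 2) + (D - 44)/(D + D)) = 4 + ((-2 + D) + (-44 + D)/((2*D))) = 4 + ((-2 + D) + (-44 + D)*(1/(2*D))) = 4 + ((-2 + D) + (-44 + D)/(2*D)) = 4 + (-2 + D + (-44 + D)/(2*D)) = 2 + D + (-44 + D)/(2*D))
(21625 + V(k(Q))) + (-14 + 25)*38 = (21625 + (5/2 - 8 - 22/(-8))) + (-14 + 25)*38 = (21625 + (5/2 - 8 - 22*(-⅛))) + 11*38 = (21625 + (5/2 - 8 + 11/4)) + 418 = (21625 - 11/4) + 418 = 86489/4 + 418 = 88161/4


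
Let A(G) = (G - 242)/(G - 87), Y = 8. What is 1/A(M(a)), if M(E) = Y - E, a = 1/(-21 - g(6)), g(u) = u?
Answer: 2132/6317 ≈ 0.33750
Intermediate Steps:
a = -1/27 (a = 1/(-21 - 1*6) = 1/(-21 - 6) = 1/(-27) = -1/27 ≈ -0.037037)
M(E) = 8 - E
A(G) = (-242 + G)/(-87 + G)
1/A(M(a)) = 1/((-242 + (8 - 1*(-1/27)))/(-87 + (8 - 1*(-1/27)))) = 1/((-242 + (8 + 1/27))/(-87 + (8 + 1/27))) = 1/((-242 + 217/27)/(-87 + 217/27)) = 1/(-6317/27/(-2132/27)) = 1/(-27/2132*(-6317/27)) = 1/(6317/2132) = 2132/6317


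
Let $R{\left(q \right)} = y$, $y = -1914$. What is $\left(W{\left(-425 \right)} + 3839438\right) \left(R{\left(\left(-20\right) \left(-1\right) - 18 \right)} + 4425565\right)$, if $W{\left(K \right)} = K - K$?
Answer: $16984333748138$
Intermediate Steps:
$W{\left(K \right)} = 0$
$R{\left(q \right)} = -1914$
$\left(W{\left(-425 \right)} + 3839438\right) \left(R{\left(\left(-20\right) \left(-1\right) - 18 \right)} + 4425565\right) = \left(0 + 3839438\right) \left(-1914 + 4425565\right) = 3839438 \cdot 4423651 = 16984333748138$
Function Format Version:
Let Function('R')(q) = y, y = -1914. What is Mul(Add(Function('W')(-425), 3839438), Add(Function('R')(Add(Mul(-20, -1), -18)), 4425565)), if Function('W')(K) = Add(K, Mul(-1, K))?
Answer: 16984333748138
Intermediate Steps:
Function('W')(K) = 0
Function('R')(q) = -1914
Mul(Add(Function('W')(-425), 3839438), Add(Function('R')(Add(Mul(-20, -1), -18)), 4425565)) = Mul(Add(0, 3839438), Add(-1914, 4425565)) = Mul(3839438, 4423651) = 16984333748138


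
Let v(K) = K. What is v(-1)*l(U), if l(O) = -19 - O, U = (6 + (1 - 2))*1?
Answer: 24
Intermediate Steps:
U = 5 (U = (6 - 1)*1 = 5*1 = 5)
v(-1)*l(U) = -(-19 - 1*5) = -(-19 - 5) = -1*(-24) = 24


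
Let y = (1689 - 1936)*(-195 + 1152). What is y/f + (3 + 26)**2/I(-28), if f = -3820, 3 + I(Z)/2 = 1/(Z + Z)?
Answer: -50005309/645580 ≈ -77.458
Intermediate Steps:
y = -236379 (y = -247*957 = -236379)
I(Z) = -6 + 1/Z (I(Z) = -6 + 2/(Z + Z) = -6 + 2/((2*Z)) = -6 + 2*(1/(2*Z)) = -6 + 1/Z)
y/f + (3 + 26)**2/I(-28) = -236379/(-3820) + (3 + 26)**2/(-6 + 1/(-28)) = -236379*(-1/3820) + 29**2/(-6 - 1/28) = 236379/3820 + 841/(-169/28) = 236379/3820 + 841*(-28/169) = 236379/3820 - 23548/169 = -50005309/645580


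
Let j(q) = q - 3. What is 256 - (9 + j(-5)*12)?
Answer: 343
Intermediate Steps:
j(q) = -3 + q
256 - (9 + j(-5)*12) = 256 - (9 + (-3 - 5)*12) = 256 - (9 - 8*12) = 256 - (9 - 96) = 256 - 1*(-87) = 256 + 87 = 343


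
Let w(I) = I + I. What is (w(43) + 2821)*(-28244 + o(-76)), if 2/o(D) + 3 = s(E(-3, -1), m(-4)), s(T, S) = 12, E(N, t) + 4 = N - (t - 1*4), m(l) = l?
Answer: -82104662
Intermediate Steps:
E(N, t) = N - t (E(N, t) = -4 + (N - (t - 1*4)) = -4 + (N - (t - 4)) = -4 + (N - (-4 + t)) = -4 + (N + (4 - t)) = -4 + (4 + N - t) = N - t)
w(I) = 2*I
o(D) = 2/9 (o(D) = 2/(-3 + 12) = 2/9)
(w(43) + 2821)*(-28244 + o(-76)) = (2*43 + 2821)*(-28244 + 2/9) = (86 + 2821)*(-254194/9) = 2907*(-254194/9) = -82104662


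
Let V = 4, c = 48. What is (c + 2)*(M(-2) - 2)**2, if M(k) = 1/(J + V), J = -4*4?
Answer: 15625/72 ≈ 217.01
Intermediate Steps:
J = -16
M(k) = -1/12 (M(k) = 1/(-16 + 4) = 1/(-12) = -1/12)
(c + 2)*(M(-2) - 2)**2 = (48 + 2)*(-1/12 - 2)**2 = 50*(-25/12)**2 = 50*(625/144) = 15625/72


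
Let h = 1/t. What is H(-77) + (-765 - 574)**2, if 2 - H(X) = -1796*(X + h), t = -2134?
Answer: 1765490379/1067 ≈ 1.6546e+6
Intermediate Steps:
h = -1/2134 (h = 1/(-2134) = -1/2134 ≈ -0.00046860)
H(X) = 1236/1067 + 1796*X (H(X) = 2 - (-1796)*(X - 1/2134) = 2 - (-1796)*(-1/2134 + X) = 2 - (898/1067 - 1796*X) = 2 + (-898/1067 + 1796*X) = 1236/1067 + 1796*X)
H(-77) + (-765 - 574)**2 = (1236/1067 + 1796*(-77)) + (-765 - 574)**2 = (1236/1067 - 138292) + (-1339)**2 = -147556328/1067 + 1792921 = 1765490379/1067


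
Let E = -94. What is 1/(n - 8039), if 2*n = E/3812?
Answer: -3812/30644715 ≈ -0.00012439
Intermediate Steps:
n = -47/3812 (n = (-94/3812)/2 = (-94*1/3812)/2 = (1/2)*(-47/1906) = -47/3812 ≈ -0.012329)
1/(n - 8039) = 1/(-47/3812 - 8039) = 1/(-30644715/3812) = -3812/30644715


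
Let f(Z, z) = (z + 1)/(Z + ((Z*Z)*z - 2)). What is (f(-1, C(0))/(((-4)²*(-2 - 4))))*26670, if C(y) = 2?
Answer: 13335/16 ≈ 833.44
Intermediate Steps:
f(Z, z) = (1 + z)/(-2 + Z + z*Z²) (f(Z, z) = (1 + z)/(Z + (Z²*z - 2)) = (1 + z)/(Z + (z*Z² - 2)) = (1 + z)/(Z + (-2 + z*Z²)) = (1 + z)/(-2 + Z + z*Z²))
(f(-1, C(0))/(((-4)²*(-2 - 4))))*26670 = (((1 + 2)/(-2 - 1 + 2*(-1)²))/(((-4)²*(-2 - 4))))*26670 = ((3/(-2 - 1 + 2*1))/((16*(-6))))*26670 = ((3/(-2 - 1 + 2))/(-96))*26670 = ((3/(-1))*(-1/96))*26670 = (-1*3*(-1/96))*26670 = -3*(-1/96)*26670 = (1/32)*26670 = 13335/16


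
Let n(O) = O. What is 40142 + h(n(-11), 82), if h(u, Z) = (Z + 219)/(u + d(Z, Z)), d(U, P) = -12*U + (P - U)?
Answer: 39940989/995 ≈ 40142.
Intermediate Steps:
d(U, P) = P - 13*U
h(u, Z) = (219 + Z)/(u - 12*Z) (h(u, Z) = (Z + 219)/(u + (Z - 13*Z)) = (219 + Z)/(u - 12*Z))
40142 + h(n(-11), 82) = 40142 + (219 + 82)/(-11 - 12*82) = 40142 + 301/(-11 - 984) = 40142 + 301/(-995) = 40142 - 1/995*301 = 40142 - 301/995 = 39940989/995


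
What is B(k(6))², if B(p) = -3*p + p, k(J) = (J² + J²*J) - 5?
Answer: 244036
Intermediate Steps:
k(J) = -5 + J² + J³ (k(J) = (J² + J³) - 5 = -5 + J² + J³)
B(p) = -2*p
B(k(6))² = (-2*(-5 + 6² + 6³))² = (-2*(-5 + 36 + 216))² = (-2*247)² = (-494)² = 244036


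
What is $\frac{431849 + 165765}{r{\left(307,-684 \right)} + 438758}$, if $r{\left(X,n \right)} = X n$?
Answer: $\frac{298807}{114385} \approx 2.6123$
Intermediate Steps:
$\frac{431849 + 165765}{r{\left(307,-684 \right)} + 438758} = \frac{431849 + 165765}{307 \left(-684\right) + 438758} = \frac{597614}{-209988 + 438758} = \frac{597614}{228770} = 597614 \cdot \frac{1}{228770} = \frac{298807}{114385}$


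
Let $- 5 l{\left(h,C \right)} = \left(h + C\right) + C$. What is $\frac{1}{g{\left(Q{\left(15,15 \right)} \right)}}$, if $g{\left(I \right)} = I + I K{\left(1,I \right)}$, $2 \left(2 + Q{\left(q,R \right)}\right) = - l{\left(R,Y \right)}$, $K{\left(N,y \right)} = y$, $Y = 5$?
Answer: $\frac{4}{3} \approx 1.3333$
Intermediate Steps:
$l{\left(h,C \right)} = - \frac{2 C}{5} - \frac{h}{5}$ ($l{\left(h,C \right)} = - \frac{\left(h + C\right) + C}{5} = - \frac{\left(C + h\right) + C}{5} = - \frac{h + 2 C}{5} = - \frac{2 C}{5} - \frac{h}{5}$)
$Q{\left(q,R \right)} = -1 + \frac{R}{10}$ ($Q{\left(q,R \right)} = -2 + \frac{\left(-1\right) \left(\left(- \frac{2}{5}\right) 5 - \frac{R}{5}\right)}{2} = -2 + \frac{\left(-1\right) \left(-2 - \frac{R}{5}\right)}{2} = -2 + \frac{2 + \frac{R}{5}}{2} = -2 + \left(1 + \frac{R}{10}\right) = -1 + \frac{R}{10}$)
$g{\left(I \right)} = I + I^{2}$ ($g{\left(I \right)} = I + I I = I + I^{2}$)
$\frac{1}{g{\left(Q{\left(15,15 \right)} \right)}} = \frac{1}{\left(-1 + \frac{1}{10} \cdot 15\right) \left(1 + \left(-1 + \frac{1}{10} \cdot 15\right)\right)} = \frac{1}{\left(-1 + \frac{3}{2}\right) \left(1 + \left(-1 + \frac{3}{2}\right)\right)} = \frac{1}{\frac{1}{2} \left(1 + \frac{1}{2}\right)} = \frac{1}{\frac{1}{2} \cdot \frac{3}{2}} = \frac{1}{\frac{3}{4}} = \frac{4}{3}$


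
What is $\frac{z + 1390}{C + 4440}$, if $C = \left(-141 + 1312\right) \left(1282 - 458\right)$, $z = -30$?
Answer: $\frac{85}{60584} \approx 0.001403$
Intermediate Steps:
$C = 964904$ ($C = 1171 \cdot 824 = 964904$)
$\frac{z + 1390}{C + 4440} = \frac{-30 + 1390}{964904 + 4440} = \frac{1360}{969344} = 1360 \cdot \frac{1}{969344} = \frac{85}{60584}$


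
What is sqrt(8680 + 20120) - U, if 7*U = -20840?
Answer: 20840/7 + 120*sqrt(2) ≈ 3146.8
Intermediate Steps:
U = -20840/7 (U = (1/7)*(-20840) = -20840/7 ≈ -2977.1)
sqrt(8680 + 20120) - U = sqrt(8680 + 20120) - 1*(-20840/7) = sqrt(28800) + 20840/7 = 120*sqrt(2) + 20840/7 = 20840/7 + 120*sqrt(2)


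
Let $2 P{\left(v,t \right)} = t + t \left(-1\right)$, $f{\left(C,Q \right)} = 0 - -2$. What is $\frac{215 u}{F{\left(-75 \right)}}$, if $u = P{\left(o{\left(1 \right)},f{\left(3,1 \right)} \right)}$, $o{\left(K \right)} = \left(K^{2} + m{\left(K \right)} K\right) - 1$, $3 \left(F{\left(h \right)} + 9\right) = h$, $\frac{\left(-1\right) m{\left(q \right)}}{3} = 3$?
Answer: $0$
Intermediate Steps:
$m{\left(q \right)} = -9$ ($m{\left(q \right)} = \left(-3\right) 3 = -9$)
$F{\left(h \right)} = -9 + \frac{h}{3}$
$o{\left(K \right)} = -1 + K^{2} - 9 K$ ($o{\left(K \right)} = \left(K^{2} - 9 K\right) - 1 = -1 + K^{2} - 9 K$)
$f{\left(C,Q \right)} = 2$ ($f{\left(C,Q \right)} = 0 + 2 = 2$)
$P{\left(v,t \right)} = 0$ ($P{\left(v,t \right)} = \frac{t + t \left(-1\right)}{2} = \frac{t - t}{2} = \frac{1}{2} \cdot 0 = 0$)
$u = 0$
$\frac{215 u}{F{\left(-75 \right)}} = \frac{215 \cdot 0}{-9 + \frac{1}{3} \left(-75\right)} = \frac{0}{-9 - 25} = \frac{0}{-34} = 0 \left(- \frac{1}{34}\right) = 0$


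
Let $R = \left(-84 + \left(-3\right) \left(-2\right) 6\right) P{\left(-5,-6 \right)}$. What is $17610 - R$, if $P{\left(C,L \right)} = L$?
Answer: $17322$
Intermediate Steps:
$R = 288$ ($R = \left(-84 + \left(-3\right) \left(-2\right) 6\right) \left(-6\right) = \left(-84 + 6 \cdot 6\right) \left(-6\right) = \left(-84 + 36\right) \left(-6\right) = \left(-48\right) \left(-6\right) = 288$)
$17610 - R = 17610 - 288 = 17322$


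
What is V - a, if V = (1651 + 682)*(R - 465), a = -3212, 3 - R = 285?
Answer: -1739539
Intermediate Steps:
R = -282 (R = 3 - 1*285 = 3 - 285 = -282)
V = -1742751 (V = (1651 + 682)*(-282 - 465) = 2333*(-747) = -1742751)
V - a = -1742751 - 1*(-3212) = -1742751 + 3212 = -1739539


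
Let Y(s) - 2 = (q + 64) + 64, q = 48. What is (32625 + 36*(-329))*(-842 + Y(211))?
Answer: -13798584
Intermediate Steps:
Y(s) = 178 (Y(s) = 2 + ((48 + 64) + 64) = 2 + (112 + 64) = 2 + 176 = 178)
(32625 + 36*(-329))*(-842 + Y(211)) = (32625 + 36*(-329))*(-842 + 178) = (32625 - 11844)*(-664) = 20781*(-664) = -13798584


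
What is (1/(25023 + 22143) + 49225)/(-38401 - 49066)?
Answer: -2321746351/4125468522 ≈ -0.56278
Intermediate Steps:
(1/(25023 + 22143) + 49225)/(-38401 - 49066) = (1/47166 + 49225)/(-87467) = (1/47166 + 49225)*(-1/87467) = (2321746351/47166)*(-1/87467) = -2321746351/4125468522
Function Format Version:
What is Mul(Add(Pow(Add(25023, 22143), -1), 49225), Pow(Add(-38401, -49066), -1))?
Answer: Rational(-2321746351, 4125468522) ≈ -0.56278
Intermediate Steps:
Mul(Add(Pow(Add(25023, 22143), -1), 49225), Pow(Add(-38401, -49066), -1)) = Mul(Add(Pow(47166, -1), 49225), Pow(-87467, -1)) = Mul(Add(Rational(1, 47166), 49225), Rational(-1, 87467)) = Mul(Rational(2321746351, 47166), Rational(-1, 87467)) = Rational(-2321746351, 4125468522)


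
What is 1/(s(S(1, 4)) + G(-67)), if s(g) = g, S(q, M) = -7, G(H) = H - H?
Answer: -⅐ ≈ -0.14286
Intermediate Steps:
G(H) = 0
1/(s(S(1, 4)) + G(-67)) = 1/(-7 + 0) = 1/(-7) = -⅐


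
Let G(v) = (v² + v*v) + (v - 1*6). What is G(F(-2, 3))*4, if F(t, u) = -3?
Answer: 36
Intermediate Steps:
G(v) = -6 + v + 2*v² (G(v) = (v² + v²) + (v - 6) = 2*v² + (-6 + v) = -6 + v + 2*v²)
G(F(-2, 3))*4 = (-6 - 3 + 2*(-3)²)*4 = (-6 - 3 + 2*9)*4 = (-6 - 3 + 18)*4 = 9*4 = 36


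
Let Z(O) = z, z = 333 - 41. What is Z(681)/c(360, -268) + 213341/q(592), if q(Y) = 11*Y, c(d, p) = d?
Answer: 9838033/293040 ≈ 33.572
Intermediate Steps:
z = 292
Z(O) = 292
Z(681)/c(360, -268) + 213341/q(592) = 292/360 + 213341/((11*592)) = 292*(1/360) + 213341/6512 = 73/90 + 213341*(1/6512) = 73/90 + 213341/6512 = 9838033/293040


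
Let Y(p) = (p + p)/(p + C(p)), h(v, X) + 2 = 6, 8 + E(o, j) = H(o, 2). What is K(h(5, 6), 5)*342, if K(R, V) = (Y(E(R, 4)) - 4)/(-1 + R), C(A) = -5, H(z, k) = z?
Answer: -1064/3 ≈ -354.67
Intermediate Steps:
E(o, j) = -8 + o
h(v, X) = 4 (h(v, X) = -2 + 6 = 4)
Y(p) = 2*p/(-5 + p) (Y(p) = (p + p)/(p - 5) = (2*p)/(-5 + p) = 2*p/(-5 + p))
K(R, V) = (-4 + 2*(-8 + R)/(-13 + R))/(-1 + R) (K(R, V) = (2*(-8 + R)/(-5 + (-8 + R)) - 4)/(-1 + R) = (2*(-8 + R)/(-13 + R) - 4)/(-1 + R) = (-4 + 2*(-8 + R)/(-13 + R))/(-1 + R))
K(h(5, 6), 5)*342 = (2*(18 - 1*4)/((-1 + 4)*(-13 + 4)))*342 = (2*(18 - 4)/(3*(-9)))*342 = (2*(1/3)*(-1/9)*14)*342 = -28/27*342 = -1064/3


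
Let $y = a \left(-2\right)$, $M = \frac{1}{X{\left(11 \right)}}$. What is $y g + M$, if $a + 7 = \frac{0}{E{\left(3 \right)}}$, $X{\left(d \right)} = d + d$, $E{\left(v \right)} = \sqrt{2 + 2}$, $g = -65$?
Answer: $- \frac{20019}{22} \approx -909.95$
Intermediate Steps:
$E{\left(v \right)} = 2$ ($E{\left(v \right)} = \sqrt{4} = 2$)
$X{\left(d \right)} = 2 d$
$M = \frac{1}{22}$ ($M = \frac{1}{2 \cdot 11} = \frac{1}{22} \approx 0.045455$)
$a = -7$ ($a = -7 + \frac{0}{2} = -7 + 0 \cdot \frac{1}{2} = -7 + 0 = -7$)
$y = 14$ ($y = \left(-7\right) \left(-2\right) = 14$)
$y g + M = 14 \left(-65\right) + \frac{1}{22} = -910 + \frac{1}{22} = - \frac{20019}{22}$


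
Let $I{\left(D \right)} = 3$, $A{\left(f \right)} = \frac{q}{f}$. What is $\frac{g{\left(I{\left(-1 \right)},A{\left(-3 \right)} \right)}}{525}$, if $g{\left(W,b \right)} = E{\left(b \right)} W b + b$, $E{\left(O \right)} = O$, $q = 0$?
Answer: $0$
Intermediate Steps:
$A{\left(f \right)} = 0$ ($A{\left(f \right)} = \frac{0}{f} = 0$)
$g{\left(W,b \right)} = b + W b^{2}$ ($g{\left(W,b \right)} = b W b + b = W b b + b = W b^{2} + b = b + W b^{2}$)
$\frac{g{\left(I{\left(-1 \right)},A{\left(-3 \right)} \right)}}{525} = \frac{0 \left(1 + 3 \cdot 0\right)}{525} = 0 \left(1 + 0\right) \frac{1}{525} = 0 \cdot 1 \cdot \frac{1}{525} = 0 \cdot \frac{1}{525} = 0$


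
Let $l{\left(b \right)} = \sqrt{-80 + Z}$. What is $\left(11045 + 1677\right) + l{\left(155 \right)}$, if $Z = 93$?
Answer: $12722 + \sqrt{13} \approx 12726.0$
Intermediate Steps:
$l{\left(b \right)} = \sqrt{13}$ ($l{\left(b \right)} = \sqrt{-80 + 93} = \sqrt{13}$)
$\left(11045 + 1677\right) + l{\left(155 \right)} = \left(11045 + 1677\right) + \sqrt{13} = 12722 + \sqrt{13}$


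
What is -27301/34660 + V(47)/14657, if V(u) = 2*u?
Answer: -396892717/508011620 ≈ -0.78127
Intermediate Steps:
-27301/34660 + V(47)/14657 = -27301/34660 + (2*47)/14657 = -27301*1/34660 + 94*(1/14657) = -27301/34660 + 94/14657 = -396892717/508011620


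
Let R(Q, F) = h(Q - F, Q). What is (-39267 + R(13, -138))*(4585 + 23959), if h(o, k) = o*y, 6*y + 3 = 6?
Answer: -1118682176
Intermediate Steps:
y = ½ (y = -½ + (⅙)*6 = -½ + 1 = ½ ≈ 0.50000)
h(o, k) = o/2 (h(o, k) = o*(½) = o/2)
R(Q, F) = Q/2 - F/2 (R(Q, F) = (Q - F)/2 = Q/2 - F/2)
(-39267 + R(13, -138))*(4585 + 23959) = (-39267 + ((½)*13 - ½*(-138)))*(4585 + 23959) = (-39267 + (13/2 + 69))*28544 = (-39267 + 151/2)*28544 = -78383/2*28544 = -1118682176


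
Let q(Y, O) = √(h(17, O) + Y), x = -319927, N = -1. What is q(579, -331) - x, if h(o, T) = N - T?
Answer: 319927 + 3*√101 ≈ 3.1996e+5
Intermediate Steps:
h(o, T) = -1 - T
q(Y, O) = √(-1 + Y - O) (q(Y, O) = √((-1 - O) + Y) = √(-1 + Y - O))
q(579, -331) - x = √(-1 + 579 - 1*(-331)) - 1*(-319927) = √(-1 + 579 + 331) + 319927 = √909 + 319927 = 3*√101 + 319927 = 319927 + 3*√101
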